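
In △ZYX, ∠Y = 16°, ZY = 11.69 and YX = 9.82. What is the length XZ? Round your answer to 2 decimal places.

3.52

By the law of cosines, XZ² = ZY² + YX² − 2·ZY·YX·cos Y = 12.391, so XZ ≈ 3.5201.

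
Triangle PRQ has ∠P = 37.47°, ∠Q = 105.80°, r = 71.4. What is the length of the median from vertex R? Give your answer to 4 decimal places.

The third angle is ∠R = 180° − ∠Q − ∠P = 36.73°.
Law of sines: p = r·sin P/sin R ≈ 72.63.
Law of sines: q = r·sin Q/sin R ≈ 114.88.
Median from R: ½√(2·q² + 2·p² − r²) ≈ 89.228.

89.2276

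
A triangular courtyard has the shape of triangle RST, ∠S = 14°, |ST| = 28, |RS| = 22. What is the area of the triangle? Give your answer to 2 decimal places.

Area = ½·|RS|·|ST|·sin S ≈ 74.512.

area ≈ 74.51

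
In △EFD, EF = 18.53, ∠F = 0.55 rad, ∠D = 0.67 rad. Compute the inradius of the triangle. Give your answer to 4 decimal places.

4.3670

The third angle is ∠E = π − ∠F − ∠D = 1.922 rad.
Law of sines: FD = EF·sin E/sin D ≈ 28.022.
Law of sines: DE = EF·sin F/sin D ≈ 15.597.
Area = ½·EF·FD·sin F ≈ 135.7.
Semiperimeter s = (28.022+15.597+18.53)/2 = 31.075.
Inradius = area/s = 135.7/31.075 ≈ 4.367.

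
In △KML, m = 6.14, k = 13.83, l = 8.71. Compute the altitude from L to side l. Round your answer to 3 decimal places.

4.219

Semiperimeter s = (13.83 + 6.14 + 8.71)/2 = 14.34.
Heron's formula: area = √(14.34·0.51·8.2·5.63) ≈ 18.375.
The altitude from L has length 2·area/l ≈ 4.2192.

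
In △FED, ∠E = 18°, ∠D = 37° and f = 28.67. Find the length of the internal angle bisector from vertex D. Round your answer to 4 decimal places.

The third angle is ∠F = 180° − ∠E − ∠D = 125.00°.
Law of sines: e = f·sin E/sin F ≈ 10.815.
Law of sines: d = f·sin D/sin F ≈ 21.063.
The bisector from D has length 2·f·e·cos(∠D/2)/(f+e) ≈ 14.894.

14.8944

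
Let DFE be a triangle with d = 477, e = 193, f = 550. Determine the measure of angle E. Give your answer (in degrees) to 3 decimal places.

By the law of cosines, cos E = (d² + f² − e²) / (2·d·f) ≈ 0.93917, so ∠E ≈ 20.09°.

20.088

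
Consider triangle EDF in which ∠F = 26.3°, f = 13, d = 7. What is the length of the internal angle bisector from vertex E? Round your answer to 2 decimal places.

t_E ≈ 3.12

Law of sines: sin D = d·sin F/f ≈ 0.23858.
Since f ≥ d, only the acute value applies: ∠D ≈ 13.80°.
Then ∠E = 180° − ∠F − ∠D ≈ 139.90°.
Law of sines gives e = f·sin E/sin F ≈ 18.9.
The bisector from E has length 2·d·f·cos(∠E/2)/(d+f) ≈ 3.12.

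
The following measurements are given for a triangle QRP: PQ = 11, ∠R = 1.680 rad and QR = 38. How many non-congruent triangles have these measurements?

QR·sin R = 38·sin(1.680 rad) ≈ 37.77.
Since ∠R is not acute, a triangle exists only if PQ > QR; here PQ ≤ QR, so there is no triangle.

0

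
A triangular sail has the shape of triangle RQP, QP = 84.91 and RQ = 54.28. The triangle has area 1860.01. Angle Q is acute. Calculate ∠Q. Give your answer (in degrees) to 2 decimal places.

53.82

From area = ½·RQ·QP·sin Q, we get sin Q = 2·area/(RQ·QP) ≈ 0.80714.
Taking the acute solution, ∠Q ≈ 53.82°.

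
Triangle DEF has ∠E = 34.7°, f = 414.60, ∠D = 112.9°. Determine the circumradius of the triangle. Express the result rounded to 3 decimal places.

R ≈ 386.879

The third angle is ∠F = 180° − ∠D − ∠E = 32.40°.
Law of sines: d = f·sin D/sin F ≈ 712.77.
Law of sines: e = f·sin E/sin F ≈ 440.48.
Circumradius = f/(2 sin F) ≈ 386.88.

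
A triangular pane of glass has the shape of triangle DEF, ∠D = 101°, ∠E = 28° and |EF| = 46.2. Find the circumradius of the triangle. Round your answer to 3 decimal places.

R ≈ 23.532

The third angle is ∠F = 180° − ∠D − ∠E = 51.00°.
Law of sines: |FD| = |EF|·sin E/sin D ≈ 22.096.
Law of sines: |DE| = |EF|·sin F/sin D ≈ 36.576.
Circumradius = |EF|/(2 sin D) ≈ 23.532.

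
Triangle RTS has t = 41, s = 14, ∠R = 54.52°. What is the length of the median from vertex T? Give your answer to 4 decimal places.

By the law of cosines, r² = t² + s² − 2·t·s·cos R = 1210.7, so r ≈ 34.795.
Median from T: ½√(2·s² + 2·r² − t²) ≈ 16.825.

16.8253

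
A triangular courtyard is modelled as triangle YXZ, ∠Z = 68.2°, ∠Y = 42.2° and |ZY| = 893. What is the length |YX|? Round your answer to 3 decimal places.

The third angle is ∠X = 180° − ∠Z − ∠Y = 69.60°.
Law of sines: |YX| = |ZY|·sin Z/sin X ≈ 884.62.

884.619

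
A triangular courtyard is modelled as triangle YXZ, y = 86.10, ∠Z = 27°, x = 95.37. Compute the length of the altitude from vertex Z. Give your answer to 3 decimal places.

By the law of cosines, z² = y² + x² − 2·y·x·cos Z = 1875.9, so z ≈ 43.312.
Area = ½·y·x·sin Z ≈ 1863.9.
The altitude from Z has length 2·area/z ≈ 86.071.

h_Z ≈ 86.071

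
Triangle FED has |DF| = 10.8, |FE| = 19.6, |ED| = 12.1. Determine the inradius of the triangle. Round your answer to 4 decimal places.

Semiperimeter s = (12.1 + 10.8 + 19.6)/2 = 21.25.
Heron's formula: area = √(21.25·9.15·10.45·1.65) ≈ 57.902.
Inradius = area/s = 57.902/21.25 ≈ 2.7248.

2.7248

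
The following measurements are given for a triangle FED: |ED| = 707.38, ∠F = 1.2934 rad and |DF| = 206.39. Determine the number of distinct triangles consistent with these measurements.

|DF|·sin F = 206.39·sin(1.2934 rad) ≈ 198.5.
Since |ED| ≥ |DF|, exactly one triangle exists.

1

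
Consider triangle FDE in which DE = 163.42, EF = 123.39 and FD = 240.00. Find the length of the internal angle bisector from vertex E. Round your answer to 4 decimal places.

t_E ≈ 77.7490

By the law of cosines, cos E = (DE² + EF² − FD²) / (2·DE·EF) ≈ -0.38853, so ∠E ≈ 112.86°.
The bisector from E has length 2·DE·EF·cos(∠E/2)/(DE+EF) ≈ 77.749.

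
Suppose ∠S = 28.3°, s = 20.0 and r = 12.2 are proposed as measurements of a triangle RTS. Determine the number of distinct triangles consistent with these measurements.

1

r·sin S = 12.2·sin(28.3°) ≈ 5.784.
Since s ≥ r, exactly one triangle exists.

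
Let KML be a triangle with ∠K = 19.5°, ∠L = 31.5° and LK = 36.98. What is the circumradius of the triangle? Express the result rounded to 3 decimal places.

R ≈ 23.792

The third angle is ∠M = 180° − ∠L − ∠K = 129.00°.
Law of sines: ML = LK·sin K/sin M ≈ 15.884.
Law of sines: KM = LK·sin L/sin M ≈ 24.863.
Circumradius = LK/(2 sin M) ≈ 23.792.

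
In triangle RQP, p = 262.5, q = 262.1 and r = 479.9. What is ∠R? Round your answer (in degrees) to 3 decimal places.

132.352

By the law of cosines, cos R = (q² + p² − r²) / (2·q·p) ≈ -0.67369, so ∠R ≈ 132.35°.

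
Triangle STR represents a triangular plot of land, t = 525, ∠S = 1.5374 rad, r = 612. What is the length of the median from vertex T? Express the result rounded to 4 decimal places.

m_T ≈ 657.8161

By the law of cosines, s² = t² + r² − 2·t·r·cos S = 6.2871e+05, so s ≈ 792.91.
Median from T: ½√(2·r² + 2·s² − t²) ≈ 657.82.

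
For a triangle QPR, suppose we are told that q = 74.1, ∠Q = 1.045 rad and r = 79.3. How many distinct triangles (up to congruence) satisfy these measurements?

2

r·sin Q = 79.3·sin(1.045 rad) ≈ 68.59.
Since r sin Q < q < r (68.59 < 74.1 < 79.3), two triangles exist.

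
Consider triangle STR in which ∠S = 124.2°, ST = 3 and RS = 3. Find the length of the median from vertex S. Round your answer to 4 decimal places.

m_S ≈ 1.4038

By the law of cosines, TR² = RS² + ST² − 2·RS·ST·cos S = 28.118, so TR ≈ 5.3026.
Median from S: ½√(2·RS² + 2·ST² − TR²) ≈ 1.4038.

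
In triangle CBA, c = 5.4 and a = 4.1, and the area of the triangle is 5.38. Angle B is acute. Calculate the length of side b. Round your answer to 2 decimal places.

2.70

From area = ½·a·c·sin B, we get sin B = 2·area/(a·c) ≈ 0.48600.
Taking the acute solution, ∠B ≈ 29.08°.
Law of cosines then gives b ≈ 2.6965.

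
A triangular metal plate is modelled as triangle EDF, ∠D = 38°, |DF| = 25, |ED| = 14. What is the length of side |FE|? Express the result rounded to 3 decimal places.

16.413

By the law of cosines, |FE|² = |ED|² + |DF|² − 2·|ED|·|DF|·cos D = 269.39, so |FE| ≈ 16.413.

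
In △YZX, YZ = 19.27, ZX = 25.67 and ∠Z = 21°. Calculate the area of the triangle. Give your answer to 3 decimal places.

Area = ½·YZ·ZX·sin Z ≈ 88.635.

area ≈ 88.635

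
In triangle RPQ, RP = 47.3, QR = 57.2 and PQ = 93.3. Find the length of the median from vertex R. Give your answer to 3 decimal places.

Median from R: ½√(2·QR² + 2·RP² − PQ²) ≈ 24.049.

24.049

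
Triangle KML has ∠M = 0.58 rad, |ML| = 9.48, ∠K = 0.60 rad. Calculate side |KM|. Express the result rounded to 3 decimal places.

15.524

The third angle is ∠L = π − ∠K − ∠M = 1.962 rad.
Law of sines: |KM| = |ML|·sin L/sin K ≈ 15.524.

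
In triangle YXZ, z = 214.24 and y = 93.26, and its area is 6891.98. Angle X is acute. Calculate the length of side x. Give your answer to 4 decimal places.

160.2138

From area = ½·z·y·sin X, we get sin X = 2·area/(z·y) ≈ 0.68989.
Taking the acute solution, ∠X ≈ 43.62°.
Law of cosines then gives x ≈ 160.21.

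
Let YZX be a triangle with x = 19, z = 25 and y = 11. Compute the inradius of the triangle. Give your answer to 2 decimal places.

Semiperimeter s = (11 + 25 + 19)/2 = 27.5.
Heron's formula: area = √(27.5·16.5·2.5·8.5) ≈ 98.195.
Inradius = area/s = 98.195/27.5 ≈ 3.5707.

r ≈ 3.57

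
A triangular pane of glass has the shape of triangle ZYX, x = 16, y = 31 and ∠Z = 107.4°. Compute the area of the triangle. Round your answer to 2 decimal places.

236.65

Area = ½·y·x·sin Z ≈ 236.65.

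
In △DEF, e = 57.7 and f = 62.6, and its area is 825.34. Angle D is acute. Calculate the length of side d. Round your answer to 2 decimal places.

From area = ½·e·f·sin D, we get sin D = 2·area/(e·f) ≈ 0.45700.
Taking the acute solution, ∠D ≈ 27.19°.
Law of cosines then gives d ≈ 28.679.

28.68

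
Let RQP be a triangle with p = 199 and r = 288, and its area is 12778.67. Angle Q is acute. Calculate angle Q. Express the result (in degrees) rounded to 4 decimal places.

∠Q ≈ 26.4831°

From area = ½·p·r·sin Q, we get sin Q = 2·area/(p·r) ≈ 0.44593.
Taking the acute solution, ∠Q ≈ 26.48°.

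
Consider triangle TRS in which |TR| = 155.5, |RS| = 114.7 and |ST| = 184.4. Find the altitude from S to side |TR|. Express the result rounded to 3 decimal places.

h_S ≈ 114.198

Semiperimeter s = (114.7 + 184.4 + 155.5)/2 = 227.3.
Heron's formula: area = √(227.3·112.6·42.9·71.8) ≈ 8878.9.
The altitude from S has length 2·area/|TR| ≈ 114.2.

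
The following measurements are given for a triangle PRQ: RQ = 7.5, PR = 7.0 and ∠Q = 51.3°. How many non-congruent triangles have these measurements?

RQ·sin Q = 7.5·sin(51.3°) ≈ 5.853.
Since RQ sin Q < PR < RQ (5.853 < 7.0 < 7.5), two triangles exist.

2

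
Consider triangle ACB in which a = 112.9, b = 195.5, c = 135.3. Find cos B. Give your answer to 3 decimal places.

By the law of cosines, cos B = (a² + c² − b²) / (2·a·c) ≈ -0.23462, so ∠B ≈ 1.808 rad.

-0.235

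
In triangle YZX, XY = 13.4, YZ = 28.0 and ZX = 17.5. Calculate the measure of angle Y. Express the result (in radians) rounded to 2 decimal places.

∠Y ≈ 0.50 rad

By the law of cosines, cos Y = (XY² + YZ² − ZX²) / (2·XY·YZ) ≈ 0.87595, so ∠Y ≈ 0.5034 rad.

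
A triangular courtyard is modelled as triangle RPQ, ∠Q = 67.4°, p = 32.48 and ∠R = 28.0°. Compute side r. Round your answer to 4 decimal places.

The third angle is ∠P = 180° − ∠Q − ∠R = 84.60°.
Law of sines: r = p·sin R/sin P ≈ 15.316.

15.3164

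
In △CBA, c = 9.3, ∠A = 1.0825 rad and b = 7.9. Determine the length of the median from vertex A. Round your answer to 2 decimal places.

m_A ≈ 7.38

By the law of cosines, a² = c² + b² − 2·c·b·cos A = 79.967, so a ≈ 8.9424.
Median from A: ½√(2·c² + 2·b² − a²) ≈ 7.3796.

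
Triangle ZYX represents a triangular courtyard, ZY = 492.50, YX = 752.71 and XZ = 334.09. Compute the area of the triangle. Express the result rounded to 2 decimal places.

Semiperimeter s = (752.71 + 334.09 + 492.5)/2 = 789.65.
Heron's formula: area = √(789.65·36.94·455.56·297.15) ≈ 62839.

62838.59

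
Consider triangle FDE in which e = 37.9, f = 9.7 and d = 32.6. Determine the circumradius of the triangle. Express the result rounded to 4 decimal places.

21.1260

By the law of cosines, cos F = (d² + e² − f²) / (2·d·e) ≈ 0.97329, so ∠F ≈ 13.27°.
Circumradius = f/(2 sin F) ≈ 21.126.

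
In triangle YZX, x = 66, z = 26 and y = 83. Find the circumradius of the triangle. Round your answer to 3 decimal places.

By the law of cosines, cos Y = (z² + x² − y²) / (2·z·x) ≈ -0.54108, so ∠Y ≈ 122.76°.
Circumradius = y/(2 sin Y) ≈ 49.348.

R ≈ 49.348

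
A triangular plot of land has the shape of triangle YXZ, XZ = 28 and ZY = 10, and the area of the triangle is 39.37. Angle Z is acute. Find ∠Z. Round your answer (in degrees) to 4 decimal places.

16.3327

From area = ½·XZ·ZY·sin Z, we get sin Z = 2·area/(XZ·ZY) ≈ 0.28121.
Taking the acute solution, ∠Z ≈ 16.33°.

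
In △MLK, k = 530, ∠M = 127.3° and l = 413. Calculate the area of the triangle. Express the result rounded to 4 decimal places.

87060.5951

Area = ½·l·k·sin M ≈ 87061.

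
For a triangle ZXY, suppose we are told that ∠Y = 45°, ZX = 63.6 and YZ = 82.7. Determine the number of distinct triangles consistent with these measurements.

2

YZ·sin Y = 82.7·sin(45°) ≈ 58.48.
Since YZ sin Y < ZX < YZ (58.48 < 63.6 < 82.7), two triangles exist.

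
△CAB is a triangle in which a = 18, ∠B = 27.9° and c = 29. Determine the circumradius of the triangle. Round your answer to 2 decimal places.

By the law of cosines, b² = c² + a² − 2·c·a·cos B = 242.35, so b ≈ 15.568.
Area = ½·c·a·sin B ≈ 122.13.
Circumradius = b/(2 sin B) ≈ 16.634.

16.63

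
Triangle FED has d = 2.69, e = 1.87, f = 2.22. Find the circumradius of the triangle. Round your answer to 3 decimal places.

By the law of cosines, cos F = (e² + d² − f²) / (2·e·d) ≈ 0.57696, so ∠F ≈ 54.76°.
Circumradius = f/(2 sin F) ≈ 1.359.

1.359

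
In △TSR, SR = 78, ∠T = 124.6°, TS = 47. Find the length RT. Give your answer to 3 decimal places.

41.041

Law of sines: sin R = TS·sin T/SR ≈ 0.49599.
Since SR ≥ TS, only the acute value applies: ∠R ≈ 29.74°.
Then ∠S = 180° − ∠T − ∠R ≈ 25.66°.
Law of sines gives RT = SR·sin S/sin T ≈ 41.041.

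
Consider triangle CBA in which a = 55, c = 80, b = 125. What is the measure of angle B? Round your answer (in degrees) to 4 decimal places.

By the law of cosines, cos B = (a² + c² − b²) / (2·a·c) ≈ -0.70455, so ∠B ≈ 134.79°.

134.7928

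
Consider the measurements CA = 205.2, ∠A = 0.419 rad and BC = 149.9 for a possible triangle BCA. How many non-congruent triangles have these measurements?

CA·sin A = 205.2·sin(0.419 rad) ≈ 83.49.
Since CA sin A < BC < CA (83.49 < 149.9 < 205.2), two triangles exist.

2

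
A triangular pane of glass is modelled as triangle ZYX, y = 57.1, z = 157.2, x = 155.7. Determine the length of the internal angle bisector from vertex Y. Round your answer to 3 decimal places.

By the law of cosines, cos Y = (x² + z² − y²) / (2·x·z) ≈ 0.93344, so ∠Y ≈ 21.02°.
The bisector from Y has length 2·x·z·cos(∠Y/2)/(x+z) ≈ 153.82.

t_Y ≈ 153.821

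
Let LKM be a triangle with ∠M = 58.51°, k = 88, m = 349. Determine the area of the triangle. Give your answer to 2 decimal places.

14512.95

Law of sines: sin K = k·sin M/m ≈ 0.21502.
Since m ≥ k, only the acute value applies: ∠K ≈ 12.42°.
Then ∠L = 180° − ∠M − ∠K ≈ 109.07°.
Law of sines gives l = m·sin L/sin M ≈ 386.8.
Area = ½·m·k·sin L ≈ 14513.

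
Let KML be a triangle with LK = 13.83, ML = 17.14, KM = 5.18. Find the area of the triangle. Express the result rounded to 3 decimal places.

area ≈ 30.415

Semiperimeter s = (17.14 + 13.83 + 5.18)/2 = 18.075.
Heron's formula: area = √(18.075·0.935·4.245·12.895) ≈ 30.415.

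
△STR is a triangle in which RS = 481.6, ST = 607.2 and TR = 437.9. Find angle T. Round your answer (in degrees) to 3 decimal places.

∠T ≈ 51.848°

By the law of cosines, cos T = (ST² + TR² − RS²) / (2·ST·TR) ≈ 0.61775, so ∠T ≈ 51.85°.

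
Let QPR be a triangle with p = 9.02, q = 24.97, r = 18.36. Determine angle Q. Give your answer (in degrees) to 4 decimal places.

128.2496

By the law of cosines, cos Q = (p² + r² − q²) / (2·p·r) ≈ -0.61909, so ∠Q ≈ 128.25°.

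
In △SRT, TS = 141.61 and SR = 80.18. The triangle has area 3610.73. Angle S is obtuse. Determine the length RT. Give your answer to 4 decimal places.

209.7760

From area = ½·TS·SR·sin S, we get sin S = 2·area/(TS·SR) ≈ 0.63601.
Taking the obtuse solution, ∠S ≈ 140.50°.
Law of cosines then gives RT ≈ 209.78.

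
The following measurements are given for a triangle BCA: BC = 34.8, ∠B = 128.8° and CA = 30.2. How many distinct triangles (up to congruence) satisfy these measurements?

BC·sin B = 34.8·sin(128.8°) ≈ 27.12.
Since ∠B is not acute, a triangle exists only if CA > BC; here CA ≤ BC, so there is no triangle.

0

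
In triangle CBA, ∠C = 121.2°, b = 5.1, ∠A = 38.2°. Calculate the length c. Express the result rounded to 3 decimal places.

The third angle is ∠B = 180° − ∠A − ∠C = 20.60°.
Law of sines: c = b·sin C/sin B ≈ 12.399.

12.399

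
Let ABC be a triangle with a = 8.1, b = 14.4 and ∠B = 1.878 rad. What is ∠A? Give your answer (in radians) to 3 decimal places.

0.566

Law of sines: sin A = a·sin B/b ≈ 0.53617.
Since b ≥ a, only the acute value applies: ∠A ≈ 0.566 rad.
Then ∠C = π − ∠B − ∠A ≈ 0.698 rad.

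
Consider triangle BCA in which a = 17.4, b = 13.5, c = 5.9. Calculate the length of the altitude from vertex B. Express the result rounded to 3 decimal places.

4.973

Semiperimeter s = (13.5 + 5.9 + 17.4)/2 = 18.4.
Heron's formula: area = √(18.4·4.9·12.5·1) ≈ 33.571.
The altitude from B has length 2·area/b ≈ 4.9735.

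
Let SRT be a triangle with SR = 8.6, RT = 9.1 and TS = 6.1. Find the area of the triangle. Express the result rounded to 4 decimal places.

Semiperimeter s = (9.1 + 6.1 + 8.6)/2 = 11.9.
Heron's formula: area = √(11.9·2.8·5.8·3.3) ≈ 25.254.

area ≈ 25.2536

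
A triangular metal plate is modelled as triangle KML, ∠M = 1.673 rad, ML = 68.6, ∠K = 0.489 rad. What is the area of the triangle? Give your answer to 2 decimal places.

4137.19

The third angle is ∠L = π − ∠K − ∠M = 0.980 rad.
Law of sines: LK = ML·sin M/sin K ≈ 145.28.
Law of sines: KM = ML·sin L/sin K ≈ 121.25.
Area = ½·ML·LK·sin L ≈ 4137.2.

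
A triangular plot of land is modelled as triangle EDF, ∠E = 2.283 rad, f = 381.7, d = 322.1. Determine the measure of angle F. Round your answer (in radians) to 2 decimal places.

0.47

By the law of cosines, e² = d² + f² − 2·d·f·cos E = 4.1013e+05, so e ≈ 640.42.
Law of cosines again: cos F = (e² + d² − f²)/(2·e·d) ≈ 0.89245, so ∠F ≈ 0.468 rad.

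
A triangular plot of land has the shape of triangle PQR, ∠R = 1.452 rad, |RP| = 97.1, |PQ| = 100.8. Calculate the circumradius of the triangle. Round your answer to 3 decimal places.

Law of sines: sin Q = |RP|·sin R/|PQ| ≈ 0.95650.
Since |PQ| ≥ |RP|, only the acute value applies: ∠Q ≈ 1.275 rad.
Then ∠P = π − ∠R − ∠Q ≈ 0.415 rad.
Law of sines gives |QR| = |PQ|·sin P/sin R ≈ 40.913.
Circumradius = |PQ|/(2 sin R) ≈ 50.758.

50.758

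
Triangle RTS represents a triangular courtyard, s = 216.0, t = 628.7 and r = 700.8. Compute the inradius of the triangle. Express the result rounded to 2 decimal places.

86.41

Semiperimeter p = (700.8 + 628.7 + 216)/2 = 772.75.
Heron's formula: area = √(772.75·71.95·144.05·556.75) ≈ 66776.
Inradius = area/p = 66776/772.75 ≈ 86.414.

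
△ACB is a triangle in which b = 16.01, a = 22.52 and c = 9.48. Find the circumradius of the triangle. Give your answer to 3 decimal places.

By the law of cosines, cos A = (c² + b² − a²) / (2·c·b) ≈ -0.53026, so ∠A ≈ 122.02°.
Circumradius = a/(2 sin A) ≈ 13.281.

R ≈ 13.281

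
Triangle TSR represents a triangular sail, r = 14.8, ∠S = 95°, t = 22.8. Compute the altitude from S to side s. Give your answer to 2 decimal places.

By the law of cosines, s² = r² + t² − 2·r·t·cos S = 797.7, so s ≈ 28.244.
Area = ½·r·t·sin S ≈ 168.08.
The altitude from S has length 2·area/s ≈ 11.902.

11.90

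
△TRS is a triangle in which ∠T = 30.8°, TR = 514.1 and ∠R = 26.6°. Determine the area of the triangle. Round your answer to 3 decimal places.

The third angle is ∠S = 180° − ∠T − ∠R = 122.60°.
Law of sines: RS = TR·sin T/sin S ≈ 312.47.
Law of sines: ST = TR·sin R/sin S ≈ 273.24.
Area = ½·TR·RS·sin R ≈ 35964.

area ≈ 35964.214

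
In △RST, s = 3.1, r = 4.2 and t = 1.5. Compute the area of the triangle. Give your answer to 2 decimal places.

1.82

Semiperimeter p = (4.2 + 3.1 + 1.5)/2 = 4.4.
Heron's formula: area = √(4.4·0.2·1.3·2.9) ≈ 1.8214.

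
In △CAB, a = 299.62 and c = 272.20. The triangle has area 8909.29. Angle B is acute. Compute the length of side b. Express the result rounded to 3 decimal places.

From area = ½·c·a·sin B, we get sin B = 2·area/(c·a) ≈ 0.21848.
Taking the acute solution, ∠B ≈ 12.62°.
Law of cosines then gives b ≈ 68.502.

68.502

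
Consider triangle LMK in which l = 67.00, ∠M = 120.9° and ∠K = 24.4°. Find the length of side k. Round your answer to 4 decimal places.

48.6193

The third angle is ∠L = 180° − ∠M − ∠K = 34.70°.
Law of sines: k = l·sin K/sin L ≈ 48.619.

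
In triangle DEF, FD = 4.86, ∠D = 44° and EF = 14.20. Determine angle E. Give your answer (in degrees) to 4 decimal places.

∠E ≈ 13.7537°

Law of sines: sin E = FD·sin D/EF ≈ 0.23775.
Since EF ≥ FD, only the acute value applies: ∠E ≈ 13.75°.
Then ∠F = 180° − ∠D − ∠E ≈ 122.25°.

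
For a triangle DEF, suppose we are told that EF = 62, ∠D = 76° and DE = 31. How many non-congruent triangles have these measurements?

1

DE·sin D = 31·sin(76°) ≈ 30.08.
Since EF ≥ DE, exactly one triangle exists.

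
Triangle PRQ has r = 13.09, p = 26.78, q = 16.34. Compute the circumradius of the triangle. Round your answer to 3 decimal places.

17.656

By the law of cosines, cos P = (r² + q² − p²) / (2·r·q) ≈ -0.65179, so ∠P ≈ 130.68°.
Circumradius = p/(2 sin P) ≈ 17.656.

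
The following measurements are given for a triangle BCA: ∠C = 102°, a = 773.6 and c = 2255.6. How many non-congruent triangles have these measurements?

a·sin C = 773.6·sin(102°) ≈ 756.7.
Since ∠C is not acute, a triangle exists only if c > a; here c > a, so there is exactly one triangle.

1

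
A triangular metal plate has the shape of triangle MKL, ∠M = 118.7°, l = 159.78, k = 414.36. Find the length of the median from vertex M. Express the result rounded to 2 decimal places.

By the law of cosines, m² = k² + l² − 2·k·l·cos M = 2.6081e+05, so m ≈ 510.7.
Median from M: ½√(2·k² + 2·l² − m²) ≈ 182.78.

m_M ≈ 182.78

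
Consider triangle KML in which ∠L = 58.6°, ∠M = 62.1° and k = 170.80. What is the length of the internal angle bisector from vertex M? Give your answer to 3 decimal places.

t_M ≈ 145.789

The third angle is ∠K = 180° − ∠M − ∠L = 59.30°.
Law of sines: m = k·sin M/sin K ≈ 175.55.
Law of sines: l = k·sin L/sin K ≈ 169.55.
The bisector from M has length 2·l·k·cos(∠M/2)/(l+k) ≈ 145.79.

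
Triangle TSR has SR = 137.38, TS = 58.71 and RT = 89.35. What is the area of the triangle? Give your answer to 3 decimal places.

1848.533

Semiperimeter s = (137.38 + 89.35 + 58.71)/2 = 142.72.
Heron's formula: area = √(142.72·5.34·53.37·84.01) ≈ 1848.5.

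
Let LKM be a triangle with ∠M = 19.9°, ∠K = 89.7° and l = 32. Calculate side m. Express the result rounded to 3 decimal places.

The third angle is ∠L = 180° − ∠K − ∠M = 70.40°.
Law of sines: m = l·sin M/sin L ≈ 11.562.

11.562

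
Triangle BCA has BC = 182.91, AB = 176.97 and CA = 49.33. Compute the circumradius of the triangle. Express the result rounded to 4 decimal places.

By the law of cosines, cos B = (AB² + BC² − CA²) / (2·AB·BC) ≈ 0.96296, so ∠B ≈ 15.64°.
Circumradius = CA/(2 sin B) ≈ 91.468.

R ≈ 91.4681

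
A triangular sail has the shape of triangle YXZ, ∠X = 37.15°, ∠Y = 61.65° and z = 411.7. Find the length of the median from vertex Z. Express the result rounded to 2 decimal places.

The third angle is ∠Z = 180° − ∠Y − ∠X = 81.20°.
Law of sines: y = z·sin Y/sin Z ≈ 366.64.
Law of sines: x = z·sin X/sin Z ≈ 251.59.
Median from Z: ½√(2·y² + 2·x² − z²) ≈ 237.67.

m_Z ≈ 237.67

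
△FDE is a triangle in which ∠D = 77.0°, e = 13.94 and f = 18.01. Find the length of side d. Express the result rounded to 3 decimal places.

By the law of cosines, d² = e² + f² − 2·e·f·cos D = 405.73, so d ≈ 20.143.

20.143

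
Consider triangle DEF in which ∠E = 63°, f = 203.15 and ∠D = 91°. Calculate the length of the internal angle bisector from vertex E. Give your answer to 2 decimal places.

The third angle is ∠F = 180° − ∠D − ∠E = 26.00°.
Law of sines: d = f·sin D/sin F ≈ 463.35.
Law of sines: e = f·sin E/sin F ≈ 412.91.
The bisector from E has length 2·f·d·cos(∠E/2)/(f+d) ≈ 240.84.

t_E ≈ 240.84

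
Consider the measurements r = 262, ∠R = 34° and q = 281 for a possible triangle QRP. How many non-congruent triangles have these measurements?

2

q·sin R = 281·sin(34°) ≈ 157.1.
Since q sin R < r < q (157.1 < 262 < 281), two triangles exist.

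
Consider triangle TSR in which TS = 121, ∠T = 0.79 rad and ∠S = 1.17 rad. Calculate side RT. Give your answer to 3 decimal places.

120.417

The third angle is ∠R = π − ∠T − ∠S = 1.182 rad.
Law of sines: RT = TS·sin S/sin R ≈ 120.42.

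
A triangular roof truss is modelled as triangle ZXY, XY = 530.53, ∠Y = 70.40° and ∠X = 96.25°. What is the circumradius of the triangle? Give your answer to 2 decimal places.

The third angle is ∠Z = 180° − ∠X − ∠Y = 13.35°.
Law of sines: YZ = XY·sin X/sin Z ≈ 2284.
Law of sines: ZX = XY·sin Y/sin Z ≈ 2164.5.
Circumradius = XY/(2 sin Z) ≈ 1148.8.

R ≈ 1148.84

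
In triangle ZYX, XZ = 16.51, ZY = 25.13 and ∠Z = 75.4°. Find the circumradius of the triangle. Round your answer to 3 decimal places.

By the law of cosines, YX² = XZ² + ZY² − 2·XZ·ZY·cos Z = 694.93, so YX ≈ 26.362.
Area = ½·XZ·ZY·sin Z ≈ 200.75.
Circumradius = YX/(2 sin Z) ≈ 13.621.

R ≈ 13.621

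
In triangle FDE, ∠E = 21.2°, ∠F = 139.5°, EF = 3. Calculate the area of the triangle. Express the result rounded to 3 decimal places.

area ≈ 3.198

The third angle is ∠D = 180° − ∠E − ∠F = 19.30°.
Law of sines: DE = EF·sin F/sin D ≈ 5.8949.
Law of sines: FD = EF·sin E/sin D ≈ 3.2824.
Area = ½·EF·DE·sin E ≈ 3.1976.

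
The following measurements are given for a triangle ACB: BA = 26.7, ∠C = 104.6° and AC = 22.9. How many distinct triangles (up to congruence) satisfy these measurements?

AC·sin C = 22.9·sin(104.6°) ≈ 22.16.
Since ∠C is not acute, a triangle exists only if BA > AC; here BA > AC, so there is exactly one triangle.

1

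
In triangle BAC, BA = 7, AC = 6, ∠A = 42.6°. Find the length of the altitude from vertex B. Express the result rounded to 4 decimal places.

By the law of cosines, CB² = BA² + AC² − 2·BA·AC·cos A = 23.168, so CB ≈ 4.8133.
Area = ½·BA·AC·sin A ≈ 14.214.
The altitude from B has length 2·area/AC ≈ 4.7381.

4.7381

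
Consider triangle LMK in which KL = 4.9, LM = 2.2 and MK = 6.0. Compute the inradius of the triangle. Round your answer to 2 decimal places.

Semiperimeter s = (6 + 4.9 + 2.2)/2 = 6.55.
Heron's formula: area = √(6.55·0.55·1.65·4.35) ≈ 5.085.
Inradius = area/s = 5.085/6.55 ≈ 0.77633.

r ≈ 0.78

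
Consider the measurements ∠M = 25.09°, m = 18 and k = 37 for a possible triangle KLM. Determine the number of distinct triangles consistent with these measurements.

k·sin M = 37·sin(25.09°) ≈ 15.69.
Since k sin M < m < k (15.69 < 18 < 37), two triangles exist.

2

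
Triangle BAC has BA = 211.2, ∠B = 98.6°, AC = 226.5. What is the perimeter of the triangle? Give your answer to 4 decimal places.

Law of sines: sin C = BA·sin B/AC ≈ 0.92197.
Since AC ≥ BA, only the acute value applies: ∠C ≈ 67.22°.
Then ∠A = 180° − ∠B − ∠C ≈ 14.18°.
Law of sines gives CB = AC·sin A/sin B ≈ 56.135.
Semiperimeter s = (226.5+56.135+211.2)/2 = 246.92.
Perimeter = 226.5 + 56.135 + 211.2 = 493.83.

perimeter ≈ 493.8349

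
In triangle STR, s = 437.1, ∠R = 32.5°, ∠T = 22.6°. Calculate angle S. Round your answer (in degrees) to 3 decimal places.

The third angle is ∠S = 180° − ∠T − ∠R = 124.90°.

∠S ≈ 124.900°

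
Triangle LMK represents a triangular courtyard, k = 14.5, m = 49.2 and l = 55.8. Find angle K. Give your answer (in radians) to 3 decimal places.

0.247

By the law of cosines, cos K = (l² + m² − k²) / (2·l·m) ≈ 0.96964, so ∠K ≈ 0.2470 rad.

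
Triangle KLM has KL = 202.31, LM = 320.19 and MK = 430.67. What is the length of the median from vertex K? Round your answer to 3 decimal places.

295.927

Median from K: ½√(2·MK² + 2·KL² − LM²) ≈ 295.93.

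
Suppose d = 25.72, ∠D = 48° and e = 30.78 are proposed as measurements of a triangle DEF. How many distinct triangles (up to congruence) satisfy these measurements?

2

e·sin D = 30.78·sin(48°) ≈ 22.87.
Since e sin D < d < e (22.87 < 25.72 < 30.78), two triangles exist.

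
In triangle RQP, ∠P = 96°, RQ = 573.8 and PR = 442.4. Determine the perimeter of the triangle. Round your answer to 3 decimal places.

1338.287

Law of sines: sin Q = PR·sin P/RQ ≈ 0.76678.
Since RQ ≥ PR, only the acute value applies: ∠Q ≈ 50.07°.
Then ∠R = 180° − ∠P − ∠Q ≈ 33.93°.
Law of sines gives QP = RQ·sin R/sin P ≈ 322.09.
Semiperimeter s = (322.09+442.4+573.8)/2 = 669.14.
Perimeter = 322.09 + 442.4 + 573.8 = 1338.3.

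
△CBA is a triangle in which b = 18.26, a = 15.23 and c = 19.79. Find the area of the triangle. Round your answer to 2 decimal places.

area ≈ 132.09

Semiperimeter s = (19.79 + 18.26 + 15.23)/2 = 26.64.
Heron's formula: area = √(26.64·6.85·8.38·11.41) ≈ 132.09.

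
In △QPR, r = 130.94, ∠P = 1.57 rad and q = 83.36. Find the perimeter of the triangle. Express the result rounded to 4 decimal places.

perimeter ≈ 369.4670

By the law of cosines, p² = r² + q² − 2·r·q·cos P = 24077, so p ≈ 155.17.
Semiperimeter s = (83.36+155.17+130.94)/2 = 184.73.
Perimeter = 83.36 + 155.17 + 130.94 = 369.47.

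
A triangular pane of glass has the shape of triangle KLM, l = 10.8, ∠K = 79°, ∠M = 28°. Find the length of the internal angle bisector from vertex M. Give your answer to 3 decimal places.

The third angle is ∠L = 180° − ∠M − ∠K = 73.00°.
Law of sines: k = l·sin K/sin L ≈ 11.086.
Law of sines: m = l·sin M/sin L ≈ 5.302.
The bisector from M has length 2·k·l·cos(∠M/2)/(k+l) ≈ 10.616.

t_M ≈ 10.616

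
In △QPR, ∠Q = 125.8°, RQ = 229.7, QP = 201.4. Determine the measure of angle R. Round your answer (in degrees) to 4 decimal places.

By the law of cosines, PR² = RQ² + QP² − 2·RQ·QP·cos Q = 1.4745e+05, so PR ≈ 383.99.
Law of cosines again: cos R = (PR² + RQ² − QP²)/(2·PR·RQ) ≈ 0.90501, so ∠R ≈ 25.18°.

∠R ≈ 25.1760°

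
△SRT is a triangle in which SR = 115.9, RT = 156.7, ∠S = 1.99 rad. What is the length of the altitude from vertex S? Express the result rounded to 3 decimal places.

Law of sines: sin T = SR·sin S/RT ≈ 0.67559.
Since RT ≥ SR, only the acute value applies: ∠T ≈ 0.742 rad.
Then ∠R = π − ∠S − ∠T ≈ 0.410 rad.
Law of sines gives TS = RT·sin R/sin S ≈ 68.357.
Area = ½·RT·SR·sin R ≈ 3618.3.
The altitude from S has length 2·area/RT ≈ 46.181.

46.181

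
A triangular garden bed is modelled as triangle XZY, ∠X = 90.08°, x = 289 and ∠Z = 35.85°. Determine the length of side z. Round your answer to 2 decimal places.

The third angle is ∠Y = 180° − ∠X − ∠Z = 54.07°.
Law of sines: z = x·sin Z/sin X ≈ 169.26.

169.26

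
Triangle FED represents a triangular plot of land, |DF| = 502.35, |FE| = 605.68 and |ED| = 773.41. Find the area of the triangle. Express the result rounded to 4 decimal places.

area ≈ 152040.7072

Semiperimeter s = (773.41 + 502.35 + 605.68)/2 = 940.72.
Heron's formula: area = √(940.72·167.31·438.37·335.04) ≈ 1.5204e+05.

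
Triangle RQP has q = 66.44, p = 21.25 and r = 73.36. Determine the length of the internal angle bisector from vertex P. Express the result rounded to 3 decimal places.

By the law of cosines, cos P = (r² + q² − p²) / (2·r·q) ≈ 0.95859, so ∠P ≈ 0.2888 rad.
The bisector from P has length 2·r·q·cos(∠P/2)/(r+q) ≈ 69.003.

69.003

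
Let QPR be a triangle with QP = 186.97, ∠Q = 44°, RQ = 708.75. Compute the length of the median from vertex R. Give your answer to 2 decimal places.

By the law of cosines, PR² = RQ² + QP² − 2·RQ·QP·cos Q = 3.4664e+05, so PR ≈ 588.76.
Median from R: ½√(2·PR² + 2·RQ² − QP²) ≈ 644.78.

644.78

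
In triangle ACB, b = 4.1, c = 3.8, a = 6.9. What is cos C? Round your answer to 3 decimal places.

By the law of cosines, cos C = (b² + a² − c²) / (2·b·a) ≈ 0.88335, so ∠C ≈ 27.95°.

0.883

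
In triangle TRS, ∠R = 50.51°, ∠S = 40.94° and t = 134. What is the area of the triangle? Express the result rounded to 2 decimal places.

The third angle is ∠T = 180° − ∠R − ∠S = 88.55°.
Law of sines: r = t·sin R/sin T ≈ 103.45.
Law of sines: s = t·sin S/sin T ≈ 87.834.
Area = ½·t·r·sin S ≈ 4541.6.

area ≈ 4541.57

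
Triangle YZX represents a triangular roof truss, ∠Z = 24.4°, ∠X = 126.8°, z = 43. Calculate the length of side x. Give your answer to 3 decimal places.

The third angle is ∠Y = 180° − ∠Z − ∠X = 28.80°.
Law of sines: x = z·sin X/sin Z ≈ 83.348.

83.348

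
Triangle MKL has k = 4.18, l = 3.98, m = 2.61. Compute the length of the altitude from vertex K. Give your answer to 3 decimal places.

Semiperimeter s = (2.61 + 4.18 + 3.98)/2 = 5.385.
Heron's formula: area = √(5.385·2.775·1.205·1.405) ≈ 5.0299.
The altitude from K has length 2·area/k ≈ 2.4066.

h_K ≈ 2.407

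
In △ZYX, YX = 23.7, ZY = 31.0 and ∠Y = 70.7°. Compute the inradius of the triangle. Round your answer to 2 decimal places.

By the law of cosines, XZ² = ZY² + YX² − 2·ZY·YX·cos Y = 1037, so XZ ≈ 32.203.
Area = ½·ZY·YX·sin Y ≈ 346.71.
Semiperimeter s = (23.7+32.203+31)/2 = 43.451.
Inradius = area/s = 346.71/43.451 ≈ 7.9791.

r ≈ 7.98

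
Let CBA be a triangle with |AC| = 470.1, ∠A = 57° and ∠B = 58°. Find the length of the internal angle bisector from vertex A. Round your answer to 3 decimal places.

t_A ≈ 426.851

The third angle is ∠C = 180° − ∠B − ∠A = 65.00°.
Law of sines: |BA| = |AC|·sin C/sin B ≈ 502.4.
Law of sines: |CB| = |AC|·sin A/sin B ≈ 464.9.
The bisector from A has length 2·|BA|·|AC|·cos(∠A/2)/(|BA|+|AC|) ≈ 426.85.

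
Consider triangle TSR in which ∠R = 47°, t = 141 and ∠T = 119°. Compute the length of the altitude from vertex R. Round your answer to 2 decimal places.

The third angle is ∠S = 180° − ∠R − ∠T = 14.00°.
Law of sines: s = t·sin S/sin T ≈ 39.001.
Law of sines: r = t·sin R/sin T ≈ 117.9.
Area = ½·t·s·sin R ≈ 2010.9.
The altitude from R has length 2·area/r ≈ 34.111.

h_R ≈ 34.11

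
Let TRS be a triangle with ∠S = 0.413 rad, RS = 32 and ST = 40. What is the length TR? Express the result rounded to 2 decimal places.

By the law of cosines, TR² = RS² + ST² − 2·RS·ST·cos S = 279.24, so TR ≈ 16.711.

16.71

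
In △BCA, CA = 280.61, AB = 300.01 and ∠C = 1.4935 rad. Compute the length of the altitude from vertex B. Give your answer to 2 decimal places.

h_B ≈ 129.60

Law of sines: sin B = CA·sin C/AB ≈ 0.93254.
Since AB ≥ CA, only the acute value applies: ∠B ≈ 1.2014 rad.
Then ∠A = π − ∠C − ∠B ≈ 0.4467 rad.
Law of sines gives BC = AB·sin A/sin C ≈ 129.99.
Area = ½·AB·CA·sin A ≈ 18184.
The altitude from B has length 2·area/CA ≈ 129.6.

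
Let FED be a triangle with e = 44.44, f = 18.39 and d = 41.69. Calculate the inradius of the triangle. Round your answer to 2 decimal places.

Semiperimeter s = (18.39 + 44.44 + 41.69)/2 = 52.26.
Heron's formula: area = √(52.26·33.87·7.82·10.57) ≈ 382.5.
Inradius = area/s = 382.5/52.26 ≈ 7.3192.

r ≈ 7.32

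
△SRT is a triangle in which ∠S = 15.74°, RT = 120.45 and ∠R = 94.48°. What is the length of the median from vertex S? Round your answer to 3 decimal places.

m_S ≈ 425.615

The third angle is ∠T = 180° − ∠S − ∠R = 69.78°.
Law of sines: TS = RT·sin R/sin S ≈ 442.66.
Law of sines: SR = RT·sin T/sin S ≈ 416.65.
Median from S: ½√(2·TS² + 2·SR² − RT²) ≈ 425.62.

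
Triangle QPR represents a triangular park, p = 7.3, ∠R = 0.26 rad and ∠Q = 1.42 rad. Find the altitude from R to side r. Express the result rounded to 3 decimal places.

7.217

The third angle is ∠P = π − ∠R − ∠Q = 1.462 rad.
Law of sines: q = p·sin Q/sin P ≈ 7.2604.
Law of sines: r = p·sin R/sin P ≈ 1.8879.
Area = ½·p·q·sin R ≈ 6.8128.
The altitude from R has length 2·area/r ≈ 7.2172.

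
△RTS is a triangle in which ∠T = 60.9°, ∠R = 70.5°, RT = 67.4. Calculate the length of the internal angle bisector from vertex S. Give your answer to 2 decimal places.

t_S ≈ 74.27

The third angle is ∠S = 180° − ∠R − ∠T = 48.60°.
Law of sines: TS = RT·sin R/sin S ≈ 84.7.
Law of sines: SR = RT·sin T/sin S ≈ 78.511.
The bisector from S has length 2·TS·SR·cos(∠S/2)/(TS+SR) ≈ 74.269.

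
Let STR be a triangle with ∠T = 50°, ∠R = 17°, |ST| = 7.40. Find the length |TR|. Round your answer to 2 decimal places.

23.30

The third angle is ∠S = 180° − ∠T − ∠R = 113.00°.
Law of sines: |TR| = |ST|·sin S/sin R ≈ 23.298.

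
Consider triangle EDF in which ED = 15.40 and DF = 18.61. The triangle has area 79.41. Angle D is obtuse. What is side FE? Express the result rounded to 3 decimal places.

From area = ½·ED·DF·sin D, we get sin D = 2·area/(ED·DF) ≈ 0.55416.
Taking the obtuse solution, ∠D ≈ 146.35°.
Law of cosines then gives FE ≈ 32.567.

32.567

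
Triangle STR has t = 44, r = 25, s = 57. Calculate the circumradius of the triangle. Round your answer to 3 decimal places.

30.005

By the law of cosines, cos S = (t² + r² − s²) / (2·t·r) ≈ -0.31273, so ∠S ≈ 108.22°.
Circumradius = s/(2 sin S) ≈ 30.005.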